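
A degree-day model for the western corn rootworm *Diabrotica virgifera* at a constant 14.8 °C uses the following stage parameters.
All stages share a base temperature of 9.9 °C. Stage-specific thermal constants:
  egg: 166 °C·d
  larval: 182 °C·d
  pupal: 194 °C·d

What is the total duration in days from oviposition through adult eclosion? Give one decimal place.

Daily accumulation at 14.8 °C = 14.8 − 9.9 = 4.9 DD/day.
Total K = 166 + 182 + 194 = 542 DD.
Total duration = 542 / 4.9 = 110.612 ≈ 110.6 days.

110.6 days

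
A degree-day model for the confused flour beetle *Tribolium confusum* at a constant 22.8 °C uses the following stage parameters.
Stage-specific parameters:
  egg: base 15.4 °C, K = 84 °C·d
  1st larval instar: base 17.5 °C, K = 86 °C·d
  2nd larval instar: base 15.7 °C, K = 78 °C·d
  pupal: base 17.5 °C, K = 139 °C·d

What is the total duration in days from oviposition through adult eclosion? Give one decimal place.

egg: 84 / (22.8 − 15.4) = 84 / 7.4 = 11.351 d.
1st larval instar: 86 / (22.8 − 17.5) = 86 / 5.3 = 16.226 d.
2nd larval instar: 78 / (22.8 − 15.7) = 78 / 7.1 = 10.986 d.
pupal: 139 / (22.8 − 17.5) = 139 / 5.3 = 26.226 d.
Sum = 64.790 ≈ 64.8 days.

64.8 days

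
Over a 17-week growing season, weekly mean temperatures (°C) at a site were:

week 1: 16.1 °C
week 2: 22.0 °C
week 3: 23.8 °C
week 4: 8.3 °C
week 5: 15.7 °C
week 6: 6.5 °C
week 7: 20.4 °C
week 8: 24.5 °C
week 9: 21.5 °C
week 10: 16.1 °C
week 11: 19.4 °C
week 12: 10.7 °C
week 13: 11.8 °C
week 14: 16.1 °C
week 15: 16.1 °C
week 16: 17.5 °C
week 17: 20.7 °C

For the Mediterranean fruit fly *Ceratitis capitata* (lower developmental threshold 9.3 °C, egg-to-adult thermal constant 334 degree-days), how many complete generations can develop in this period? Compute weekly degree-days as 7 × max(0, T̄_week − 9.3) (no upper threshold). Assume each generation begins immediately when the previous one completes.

2 generations

Weekly DD (7 × max(0, T̄ − 9.3)): 47.6, 88.9, 101.5, 0.0, 44.8, 0.0, 77.7, 106.4, 85.4, 47.6, 70.7, 9.8, 17.5, 47.6, 47.6, 57.4, 79.8.
Season total = 930.3 DD.
Complete generations = ⌊930.3 / 334⌋ = 2.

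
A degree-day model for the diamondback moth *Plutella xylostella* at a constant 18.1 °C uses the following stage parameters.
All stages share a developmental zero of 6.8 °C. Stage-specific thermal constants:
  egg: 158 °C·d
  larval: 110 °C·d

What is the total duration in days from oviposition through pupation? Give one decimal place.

Daily accumulation at 18.1 °C = 18.1 − 6.8 = 11.3 DD/day.
Total K = 158 + 110 = 268 DD.
Total duration = 268 / 11.3 = 23.717 ≈ 23.7 days.

23.7 days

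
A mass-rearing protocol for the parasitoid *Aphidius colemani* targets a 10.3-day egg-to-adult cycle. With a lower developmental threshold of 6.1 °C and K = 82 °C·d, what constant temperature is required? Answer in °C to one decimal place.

14.1 °C

Required daily accumulation = 82 / 10.3 = 7.961 DD/day.
T = T_base + 7.961 = 6.1 + 7.961 = 14.061 ≈ 14.1 °C.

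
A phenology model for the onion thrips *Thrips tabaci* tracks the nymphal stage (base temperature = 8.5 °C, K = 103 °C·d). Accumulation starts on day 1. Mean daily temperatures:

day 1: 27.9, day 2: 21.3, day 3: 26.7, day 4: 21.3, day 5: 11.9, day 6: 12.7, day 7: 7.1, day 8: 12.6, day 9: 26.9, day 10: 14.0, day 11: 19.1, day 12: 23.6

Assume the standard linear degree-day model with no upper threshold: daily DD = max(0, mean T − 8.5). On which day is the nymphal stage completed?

Daily DD above 8.5 °C: 19.4, 12.8, 18.2, 12.8, 3.4, 4.2, 0.0, 4.1, 18.4, 5.5, 10.6, 15.1.
Cumulative: 19.4, 32.2, 50.4, 63.2, 66.6, 70.8, 70.8, 74.9, 93.3, 98.8, 109.4, 124.5.
The total first reaches 103 DD on day 11.

day 11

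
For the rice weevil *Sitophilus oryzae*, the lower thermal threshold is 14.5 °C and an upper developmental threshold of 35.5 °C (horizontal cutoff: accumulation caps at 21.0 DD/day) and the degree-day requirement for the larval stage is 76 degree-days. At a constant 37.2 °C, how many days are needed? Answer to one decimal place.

3.6 days

Temperature 37.2 °C exceeds the upper threshold, so daily accumulation caps at 35.5 − 14.5 = 21.0 DD/day.
Duration = 76 / 21.0 = 3.619 ≈ 3.6 days.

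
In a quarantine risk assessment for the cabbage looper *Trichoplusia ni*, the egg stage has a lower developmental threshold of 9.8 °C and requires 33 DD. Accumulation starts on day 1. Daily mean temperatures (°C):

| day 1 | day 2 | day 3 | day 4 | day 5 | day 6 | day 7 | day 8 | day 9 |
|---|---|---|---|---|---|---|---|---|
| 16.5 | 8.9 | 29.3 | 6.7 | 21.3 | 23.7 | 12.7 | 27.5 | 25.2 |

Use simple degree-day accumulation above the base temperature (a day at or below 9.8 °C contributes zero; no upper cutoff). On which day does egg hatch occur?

day 5

Daily DD above 9.8 °C: 6.7, 0.0, 19.5, 0.0, 11.5, 13.9, 2.9, 17.7, 15.4.
Cumulative: 6.7, 6.7, 26.2, 26.2, 37.7, 51.6, 54.5, 72.2, 87.6.
The total first reaches 33 DD on day 5.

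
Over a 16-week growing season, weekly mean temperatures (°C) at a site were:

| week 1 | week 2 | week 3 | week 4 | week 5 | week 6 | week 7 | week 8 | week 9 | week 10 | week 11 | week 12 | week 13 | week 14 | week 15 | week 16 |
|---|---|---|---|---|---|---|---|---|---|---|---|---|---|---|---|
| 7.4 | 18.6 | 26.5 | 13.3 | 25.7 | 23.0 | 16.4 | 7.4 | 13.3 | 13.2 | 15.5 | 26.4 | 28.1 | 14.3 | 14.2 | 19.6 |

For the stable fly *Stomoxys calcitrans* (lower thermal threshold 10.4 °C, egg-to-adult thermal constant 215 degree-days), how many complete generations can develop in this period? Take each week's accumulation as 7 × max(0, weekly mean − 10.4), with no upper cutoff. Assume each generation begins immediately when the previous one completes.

Weekly DD (7 × max(0, T̄ − 10.4)): 0.0, 57.4, 112.7, 20.3, 107.1, 88.2, 42.0, 0.0, 20.3, 19.6, 35.7, 112.0, 123.9, 27.3, 26.6, 64.4.
Season total = 857.5 DD.
Complete generations = ⌊857.5 / 215⌋ = 3.

3 generations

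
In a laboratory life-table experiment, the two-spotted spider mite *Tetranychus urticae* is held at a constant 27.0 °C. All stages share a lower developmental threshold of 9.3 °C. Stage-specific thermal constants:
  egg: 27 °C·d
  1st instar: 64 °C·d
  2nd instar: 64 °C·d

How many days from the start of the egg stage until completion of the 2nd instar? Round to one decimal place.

Daily accumulation at 27.0 °C = 27.0 − 9.3 = 17.7 DD/day.
Total K = 27 + 64 + 64 = 155 DD.
Total duration = 155 / 17.7 = 8.757 ≈ 8.8 days.

8.8 days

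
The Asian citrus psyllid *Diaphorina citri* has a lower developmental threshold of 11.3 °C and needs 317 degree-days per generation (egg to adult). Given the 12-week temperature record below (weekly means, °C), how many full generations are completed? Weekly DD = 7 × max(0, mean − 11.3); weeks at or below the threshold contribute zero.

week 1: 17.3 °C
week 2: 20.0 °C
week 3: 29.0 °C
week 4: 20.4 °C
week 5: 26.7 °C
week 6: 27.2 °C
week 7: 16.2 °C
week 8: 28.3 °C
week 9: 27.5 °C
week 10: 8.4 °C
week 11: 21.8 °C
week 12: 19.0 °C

Weekly DD (7 × max(0, T̄ − 11.3)): 42.0, 60.9, 123.9, 63.7, 107.8, 111.3, 34.3, 119.0, 113.4, 0.0, 73.5, 53.9.
Season total = 903.7 DD.
Complete generations = ⌊903.7 / 317⌋ = 2.

2 generations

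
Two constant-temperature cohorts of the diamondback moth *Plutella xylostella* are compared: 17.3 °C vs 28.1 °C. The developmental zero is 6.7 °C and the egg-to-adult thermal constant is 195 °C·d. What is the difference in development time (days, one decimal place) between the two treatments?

9.3 days

At 17.3 °C: 195 / (17.3 − 6.7) = 195 / 10.6 = 18.396 d.
At 28.1 °C: 195 / (28.1 − 6.7) = 195 / 21.4 = 9.112 d.
Difference = |18.396 − 9.112| = 9.284 ≈ 9.3 days.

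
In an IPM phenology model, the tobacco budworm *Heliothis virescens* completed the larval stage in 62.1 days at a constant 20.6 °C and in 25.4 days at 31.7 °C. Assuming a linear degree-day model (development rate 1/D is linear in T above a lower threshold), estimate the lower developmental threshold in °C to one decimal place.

Linear rate model ⇒ the product D·(T − T_b) is constant across temperatures.
62.1·(20.6 − T_b) = 25.4·(31.7 − T_b)
T_b = (62.1·20.6 − 25.4·31.7) / (62.1 − 25.4) = 474.08 / 36.7 = 12.918 °C ≈ 12.9 °C.

12.9 °C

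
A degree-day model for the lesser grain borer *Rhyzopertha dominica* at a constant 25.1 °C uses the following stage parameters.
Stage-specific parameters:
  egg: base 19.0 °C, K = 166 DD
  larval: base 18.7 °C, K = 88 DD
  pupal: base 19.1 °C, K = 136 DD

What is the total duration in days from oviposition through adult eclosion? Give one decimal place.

63.6 days

egg: 166 / (25.1 − 19.0) = 166 / 6.1 = 27.213 d.
larval: 88 / (25.1 − 18.7) = 88 / 6.4 = 13.750 d.
pupal: 136 / (25.1 − 19.1) = 136 / 6.0 = 22.667 d.
Sum = 63.630 ≈ 63.6 days.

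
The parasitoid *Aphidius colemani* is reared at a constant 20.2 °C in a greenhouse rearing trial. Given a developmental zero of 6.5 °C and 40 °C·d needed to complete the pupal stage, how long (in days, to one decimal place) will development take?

2.9 days

Daily accumulation = 20.2 − 6.5 = 13.7 DD/day.
Duration = 40 / 13.7 = 2.920 ≈ 2.9 days.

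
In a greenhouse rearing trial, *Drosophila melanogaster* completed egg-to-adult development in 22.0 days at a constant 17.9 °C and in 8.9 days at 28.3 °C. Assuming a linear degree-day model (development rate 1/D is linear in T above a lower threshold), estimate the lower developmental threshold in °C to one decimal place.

10.8 °C

Under the model K = D·(T − T_b), so D₁·(T₁ − T_b) = D₂·(T₂ − T_b).
22.0·(17.9 − T_b) = 8.9·(28.3 − T_b)
T_b = (22.0·17.9 − 8.9·28.3) / (22.0 − 8.9) = 141.93 / 13.1 = 10.834 °C ≈ 10.8 °C.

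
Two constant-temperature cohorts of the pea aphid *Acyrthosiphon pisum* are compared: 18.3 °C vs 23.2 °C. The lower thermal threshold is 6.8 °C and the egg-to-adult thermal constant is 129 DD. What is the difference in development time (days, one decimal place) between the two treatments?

3.4 days

At 18.3 °C: 129 / (18.3 − 6.8) = 129 / 11.5 = 11.217 d.
At 23.2 °C: 129 / (23.2 − 6.8) = 129 / 16.4 = 7.866 d.
Difference = |11.217 − 7.866| = 3.352 ≈ 3.4 days.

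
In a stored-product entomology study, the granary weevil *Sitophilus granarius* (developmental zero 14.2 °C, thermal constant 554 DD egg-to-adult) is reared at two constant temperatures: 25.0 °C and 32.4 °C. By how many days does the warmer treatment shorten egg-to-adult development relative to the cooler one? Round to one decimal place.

20.9 days

At 25.0 °C: 554 / (25.0 − 14.2) = 554 / 10.8 = 51.296 d.
At 32.4 °C: 554 / (32.4 − 14.2) = 554 / 18.2 = 30.440 d.
Difference = |51.296 − 30.440| = 20.857 ≈ 20.9 days.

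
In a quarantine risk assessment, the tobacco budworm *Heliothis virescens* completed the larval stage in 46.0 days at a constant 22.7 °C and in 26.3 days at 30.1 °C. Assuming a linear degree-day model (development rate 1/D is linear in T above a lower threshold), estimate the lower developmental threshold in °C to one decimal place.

12.8 °C

Linear rate model ⇒ the product D·(T − T_b) is constant across temperatures.
46.0·(22.7 − T_b) = 26.3·(30.1 − T_b)
T_b = (46.0·22.7 − 26.3·30.1) / (46.0 − 26.3) = 252.57 / 19.7 = 12.821 °C ≈ 12.8 °C.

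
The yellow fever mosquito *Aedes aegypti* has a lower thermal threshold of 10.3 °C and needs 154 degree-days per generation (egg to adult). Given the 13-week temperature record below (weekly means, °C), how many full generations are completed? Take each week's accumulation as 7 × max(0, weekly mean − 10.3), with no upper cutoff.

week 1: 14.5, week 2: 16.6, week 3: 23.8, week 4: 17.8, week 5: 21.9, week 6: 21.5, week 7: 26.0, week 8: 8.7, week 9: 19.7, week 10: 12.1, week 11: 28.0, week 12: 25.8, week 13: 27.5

5 generations

Weekly DD (7 × max(0, T̄ − 10.3)): 29.4, 44.1, 94.5, 52.5, 81.2, 78.4, 109.9, 0.0, 65.8, 12.6, 123.9, 108.5, 120.4.
Season total = 921.2 DD.
Complete generations = ⌊921.2 / 154⌋ = 5.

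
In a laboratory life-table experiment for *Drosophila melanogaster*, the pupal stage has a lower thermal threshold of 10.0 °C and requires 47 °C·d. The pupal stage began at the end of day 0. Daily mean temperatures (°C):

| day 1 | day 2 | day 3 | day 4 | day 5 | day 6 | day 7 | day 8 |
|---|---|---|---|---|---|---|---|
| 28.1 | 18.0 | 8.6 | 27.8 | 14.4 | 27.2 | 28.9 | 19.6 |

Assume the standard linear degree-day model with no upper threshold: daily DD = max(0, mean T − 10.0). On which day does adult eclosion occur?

Daily DD above 10.0 °C: 18.1, 8.0, 0.0, 17.8, 4.4, 17.2, 18.9, 9.6.
Cumulative: 18.1, 26.1, 26.1, 43.9, 48.3, 65.5, 84.4, 94.0.
The total first reaches 47 DD on day 5.

day 5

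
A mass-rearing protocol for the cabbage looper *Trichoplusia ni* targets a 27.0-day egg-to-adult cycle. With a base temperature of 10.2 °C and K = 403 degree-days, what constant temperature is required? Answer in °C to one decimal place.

25.1 °C

Required daily accumulation = 403 / 27.0 = 14.926 DD/day.
T = T_base + 14.926 = 10.2 + 14.926 = 25.126 ≈ 25.1 °C.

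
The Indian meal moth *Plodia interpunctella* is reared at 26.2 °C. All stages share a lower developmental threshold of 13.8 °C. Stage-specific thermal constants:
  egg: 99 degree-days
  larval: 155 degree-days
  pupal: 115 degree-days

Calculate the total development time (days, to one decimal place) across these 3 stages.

Daily accumulation at 26.2 °C = 26.2 − 13.8 = 12.4 DD/day.
Total K = 99 + 155 + 115 = 369 DD.
Total duration = 369 / 12.4 = 29.758 ≈ 29.8 days.

29.8 days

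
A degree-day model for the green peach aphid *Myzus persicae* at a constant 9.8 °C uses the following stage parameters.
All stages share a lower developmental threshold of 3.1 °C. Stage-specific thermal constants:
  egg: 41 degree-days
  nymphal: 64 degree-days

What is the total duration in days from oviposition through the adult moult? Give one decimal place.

Daily accumulation at 9.8 °C = 9.8 − 3.1 = 6.7 DD/day.
Total K = 41 + 64 = 105 DD.
Total duration = 105 / 6.7 = 15.672 ≈ 15.7 days.

15.7 days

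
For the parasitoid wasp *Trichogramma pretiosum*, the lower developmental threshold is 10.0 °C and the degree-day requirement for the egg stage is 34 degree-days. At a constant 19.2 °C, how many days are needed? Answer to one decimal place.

Daily accumulation = 19.2 − 10.0 = 9.2 DD/day.
Duration = 34 / 9.2 = 3.696 ≈ 3.7 days.

3.7 days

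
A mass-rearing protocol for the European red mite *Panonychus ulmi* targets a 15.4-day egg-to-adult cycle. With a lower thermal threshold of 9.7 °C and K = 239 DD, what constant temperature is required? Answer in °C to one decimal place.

25.2 °C

Required daily accumulation = 239 / 15.4 = 15.519 DD/day.
T = T_base + 15.519 = 9.7 + 15.519 = 25.219 ≈ 25.2 °C.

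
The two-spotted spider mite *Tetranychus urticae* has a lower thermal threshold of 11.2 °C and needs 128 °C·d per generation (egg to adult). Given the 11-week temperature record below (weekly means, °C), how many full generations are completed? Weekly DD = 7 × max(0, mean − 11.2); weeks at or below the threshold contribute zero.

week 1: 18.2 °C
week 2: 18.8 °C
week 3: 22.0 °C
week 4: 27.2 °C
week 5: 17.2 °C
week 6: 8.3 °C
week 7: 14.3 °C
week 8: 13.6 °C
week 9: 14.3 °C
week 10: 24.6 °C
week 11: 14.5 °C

Weekly DD (7 × max(0, T̄ − 11.2)): 49.0, 53.2, 75.6, 112.0, 42.0, 0.0, 21.7, 16.8, 21.7, 93.8, 23.1.
Season total = 508.9 DD.
Complete generations = ⌊508.9 / 128⌋ = 3.

3 generations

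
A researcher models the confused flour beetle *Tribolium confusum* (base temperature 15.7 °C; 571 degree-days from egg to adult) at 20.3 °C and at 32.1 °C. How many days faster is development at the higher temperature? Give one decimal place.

At 20.3 °C: 571 / (20.3 − 15.7) = 571 / 4.6 = 124.130 d.
At 32.1 °C: 571 / (32.1 − 15.7) = 571 / 16.4 = 34.817 d.
Difference = |124.130 − 34.817| = 89.313 ≈ 89.3 days.

89.3 days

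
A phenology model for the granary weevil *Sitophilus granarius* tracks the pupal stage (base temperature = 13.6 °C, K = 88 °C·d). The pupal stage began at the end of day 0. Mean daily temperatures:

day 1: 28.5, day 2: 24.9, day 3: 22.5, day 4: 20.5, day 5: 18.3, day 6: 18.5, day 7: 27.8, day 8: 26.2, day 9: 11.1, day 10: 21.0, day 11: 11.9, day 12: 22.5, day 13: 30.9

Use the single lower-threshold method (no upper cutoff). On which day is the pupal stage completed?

Daily DD above 13.6 °C: 14.9, 11.3, 8.9, 6.9, 4.7, 4.9, 14.2, 12.6, 0.0, 7.4, 0.0, 8.9, 17.3.
Cumulative: 14.9, 26.2, 35.1, 42.0, 46.7, 51.6, 65.8, 78.4, 78.4, 85.8, 85.8, 94.7, 112.0.
The total first reaches 88 DD on day 12.

day 12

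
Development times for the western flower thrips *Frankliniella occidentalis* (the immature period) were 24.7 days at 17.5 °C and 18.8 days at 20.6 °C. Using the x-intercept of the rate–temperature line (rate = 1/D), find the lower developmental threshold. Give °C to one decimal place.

Linear rate model ⇒ the product D·(T − T_b) is constant across temperatures.
24.7·(17.5 − T_b) = 18.8·(20.6 − T_b)
T_b = (24.7·17.5 − 18.8·20.6) / (24.7 − 18.8) = 44.97 / 5.9 = 7.622 °C ≈ 7.6 °C.

7.6 °C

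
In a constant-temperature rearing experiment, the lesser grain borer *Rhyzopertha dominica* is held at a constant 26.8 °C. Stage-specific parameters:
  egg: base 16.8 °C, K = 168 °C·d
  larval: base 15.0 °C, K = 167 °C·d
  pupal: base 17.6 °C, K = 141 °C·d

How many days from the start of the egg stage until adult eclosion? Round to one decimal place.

egg: 168 / (26.8 − 16.8) = 168 / 10.0 = 16.800 d.
larval: 167 / (26.8 − 15.0) = 167 / 11.8 = 14.153 d.
pupal: 141 / (26.8 − 17.6) = 141 / 9.2 = 15.326 d.
Sum = 46.279 ≈ 46.3 days.

46.3 days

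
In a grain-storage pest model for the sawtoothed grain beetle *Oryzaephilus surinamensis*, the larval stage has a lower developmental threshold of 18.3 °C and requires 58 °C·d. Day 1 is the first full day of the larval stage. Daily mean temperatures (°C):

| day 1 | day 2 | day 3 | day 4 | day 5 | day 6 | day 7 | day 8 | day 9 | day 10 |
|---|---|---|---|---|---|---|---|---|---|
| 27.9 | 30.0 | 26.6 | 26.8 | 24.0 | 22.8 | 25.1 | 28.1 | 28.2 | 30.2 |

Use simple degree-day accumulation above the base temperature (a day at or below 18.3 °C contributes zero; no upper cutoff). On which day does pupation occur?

day 8

Daily DD above 18.3 °C: 9.6, 11.7, 8.3, 8.5, 5.7, 4.5, 6.8, 9.8, 9.9, 11.9.
Cumulative: 9.6, 21.3, 29.6, 38.1, 43.8, 48.3, 55.1, 64.9, 74.8, 86.7.
The total first reaches 58 DD on day 8.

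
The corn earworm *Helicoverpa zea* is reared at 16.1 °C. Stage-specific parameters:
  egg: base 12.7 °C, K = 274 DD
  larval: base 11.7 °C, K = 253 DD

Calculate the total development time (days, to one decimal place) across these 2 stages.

138.1 days

egg: 274 / (16.1 − 12.7) = 274 / 3.4 = 80.588 d.
larval: 253 / (16.1 − 11.7) = 253 / 4.4 = 57.500 d.
Sum = 138.088 ≈ 138.1 days.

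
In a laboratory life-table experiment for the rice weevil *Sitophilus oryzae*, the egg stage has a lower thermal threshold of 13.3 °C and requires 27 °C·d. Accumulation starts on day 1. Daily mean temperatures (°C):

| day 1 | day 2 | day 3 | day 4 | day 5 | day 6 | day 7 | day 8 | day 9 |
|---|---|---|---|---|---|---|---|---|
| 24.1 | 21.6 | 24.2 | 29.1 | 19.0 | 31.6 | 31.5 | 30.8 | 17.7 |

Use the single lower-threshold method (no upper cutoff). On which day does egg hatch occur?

day 3

Daily DD above 13.3 °C: 10.8, 8.3, 10.9, 15.8, 5.7, 18.3, 18.2, 17.5, 4.4.
Cumulative: 10.8, 19.1, 30.0, 45.8, 51.5, 69.8, 88.0, 105.5, 109.9.
The total first reaches 27 DD on day 3.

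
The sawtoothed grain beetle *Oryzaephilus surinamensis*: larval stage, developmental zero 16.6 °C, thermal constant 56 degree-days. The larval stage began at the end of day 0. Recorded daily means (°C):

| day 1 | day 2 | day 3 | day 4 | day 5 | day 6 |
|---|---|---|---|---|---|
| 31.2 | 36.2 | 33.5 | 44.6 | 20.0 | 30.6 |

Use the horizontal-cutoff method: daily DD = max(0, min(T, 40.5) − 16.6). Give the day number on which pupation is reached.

Daily DD above 16.6 °C (capped at 23.9): 14.6, 19.6, 16.9, 23.9, 3.4, 14.0.
Cumulative: 14.6, 34.2, 51.1, 75.0, 78.4, 92.4.
The total first reaches 56 DD on day 4.

day 4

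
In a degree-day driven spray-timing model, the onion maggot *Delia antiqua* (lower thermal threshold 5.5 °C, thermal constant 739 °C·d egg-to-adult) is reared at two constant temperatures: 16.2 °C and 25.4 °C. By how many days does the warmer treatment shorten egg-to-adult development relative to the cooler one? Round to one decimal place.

31.9 days

At 16.2 °C: 739 / (16.2 − 5.5) = 739 / 10.7 = 69.065 d.
At 25.4 °C: 739 / (25.4 − 5.5) = 739 / 19.9 = 37.136 d.
Difference = |69.065 − 37.136| = 31.930 ≈ 31.9 days.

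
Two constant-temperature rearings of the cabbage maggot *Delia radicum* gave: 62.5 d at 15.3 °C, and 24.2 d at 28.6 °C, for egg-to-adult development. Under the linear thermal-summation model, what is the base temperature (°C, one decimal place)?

Linear rate model ⇒ the product D·(T − T_b) is constant across temperatures.
62.5·(15.3 − T_b) = 24.2·(28.6 − T_b)
T_b = (62.5·15.3 − 24.2·28.6) / (62.5 − 24.2) = 264.13 / 38.3 = 6.896 °C ≈ 6.9 °C.

6.9 °C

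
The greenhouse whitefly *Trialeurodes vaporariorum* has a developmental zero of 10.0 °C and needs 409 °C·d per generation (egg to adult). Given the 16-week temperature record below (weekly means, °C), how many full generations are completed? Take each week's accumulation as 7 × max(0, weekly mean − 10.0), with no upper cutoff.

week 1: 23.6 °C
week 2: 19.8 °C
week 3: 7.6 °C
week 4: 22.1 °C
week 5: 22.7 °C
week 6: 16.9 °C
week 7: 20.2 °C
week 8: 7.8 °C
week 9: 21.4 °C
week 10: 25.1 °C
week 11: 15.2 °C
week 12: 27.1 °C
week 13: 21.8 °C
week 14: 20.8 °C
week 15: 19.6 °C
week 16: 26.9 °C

Weekly DD (7 × max(0, T̄ − 10.0)): 95.2, 68.6, 0.0, 84.7, 88.9, 48.3, 71.4, 0.0, 79.8, 105.7, 36.4, 119.7, 82.6, 75.6, 67.2, 118.3.
Season total = 1142.4 DD.
Complete generations = ⌊1142.4 / 409⌋ = 2.

2 generations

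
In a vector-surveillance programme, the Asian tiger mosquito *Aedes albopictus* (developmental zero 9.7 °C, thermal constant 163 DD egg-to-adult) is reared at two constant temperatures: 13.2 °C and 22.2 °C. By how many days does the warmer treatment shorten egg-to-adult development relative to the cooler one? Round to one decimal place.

At 13.2 °C: 163 / (13.2 − 9.7) = 163 / 3.5 = 46.571 d.
At 22.2 °C: 163 / (22.2 − 9.7) = 163 / 12.5 = 13.040 d.
Difference = |46.571 − 13.040| = 33.531 ≈ 33.5 days.

33.5 days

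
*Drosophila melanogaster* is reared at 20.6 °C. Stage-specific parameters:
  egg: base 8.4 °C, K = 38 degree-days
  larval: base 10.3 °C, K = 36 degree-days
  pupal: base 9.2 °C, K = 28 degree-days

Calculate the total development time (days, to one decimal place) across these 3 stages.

egg: 38 / (20.6 − 8.4) = 38 / 12.2 = 3.115 d.
larval: 36 / (20.6 − 10.3) = 36 / 10.3 = 3.495 d.
pupal: 28 / (20.6 − 9.2) = 28 / 11.4 = 2.456 d.
Sum = 9.066 ≈ 9.1 days.

9.1 days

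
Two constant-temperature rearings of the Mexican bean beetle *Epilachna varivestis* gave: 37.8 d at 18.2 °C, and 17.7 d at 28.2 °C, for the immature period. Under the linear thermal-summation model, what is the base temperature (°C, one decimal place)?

Equal thermal constants: D₁(T₁ − T_b) = D₂(T₂ − T_b).
37.8·(18.2 − T_b) = 17.7·(28.2 − T_b)
T_b = (37.8·18.2 − 17.7·28.2) / (37.8 − 17.7) = 188.82 / 20.1 = 9.394 °C ≈ 9.4 °C.

9.4 °C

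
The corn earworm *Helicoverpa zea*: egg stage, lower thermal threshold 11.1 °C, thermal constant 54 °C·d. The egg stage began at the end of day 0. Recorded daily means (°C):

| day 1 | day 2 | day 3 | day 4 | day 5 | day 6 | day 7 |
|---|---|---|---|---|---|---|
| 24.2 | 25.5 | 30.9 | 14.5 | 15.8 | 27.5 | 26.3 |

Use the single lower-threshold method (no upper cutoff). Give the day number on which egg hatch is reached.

day 5

Daily DD above 11.1 °C: 13.1, 14.4, 19.8, 3.4, 4.7, 16.4, 15.2.
Cumulative: 13.1, 27.5, 47.3, 50.7, 55.4, 71.8, 87.0.
The total first reaches 54 DD on day 5.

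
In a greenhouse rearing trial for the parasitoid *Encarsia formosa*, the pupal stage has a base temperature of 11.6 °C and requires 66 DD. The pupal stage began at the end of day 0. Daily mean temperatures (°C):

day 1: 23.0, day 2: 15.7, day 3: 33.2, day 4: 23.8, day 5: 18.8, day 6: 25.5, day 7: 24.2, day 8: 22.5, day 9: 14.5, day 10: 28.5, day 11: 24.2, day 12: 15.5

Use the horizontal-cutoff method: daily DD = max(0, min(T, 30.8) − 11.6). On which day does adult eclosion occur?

Daily DD above 11.6 °C (capped at 19.2): 11.4, 4.1, 19.2, 12.2, 7.2, 13.9, 12.6, 10.9, 2.9, 16.9, 12.6, 3.9.
Cumulative: 11.4, 15.5, 34.7, 46.9, 54.1, 68.0, 80.6, 91.5, 94.4, 111.3, 123.9, 127.8.
The total first reaches 66 DD on day 6.

day 6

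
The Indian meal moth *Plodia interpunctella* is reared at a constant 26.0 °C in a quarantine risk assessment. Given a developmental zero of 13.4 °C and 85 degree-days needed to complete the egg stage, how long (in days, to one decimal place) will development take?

6.7 days

Daily accumulation = 26.0 − 13.4 = 12.6 DD/day.
Duration = 85 / 12.6 = 6.746 ≈ 6.7 days.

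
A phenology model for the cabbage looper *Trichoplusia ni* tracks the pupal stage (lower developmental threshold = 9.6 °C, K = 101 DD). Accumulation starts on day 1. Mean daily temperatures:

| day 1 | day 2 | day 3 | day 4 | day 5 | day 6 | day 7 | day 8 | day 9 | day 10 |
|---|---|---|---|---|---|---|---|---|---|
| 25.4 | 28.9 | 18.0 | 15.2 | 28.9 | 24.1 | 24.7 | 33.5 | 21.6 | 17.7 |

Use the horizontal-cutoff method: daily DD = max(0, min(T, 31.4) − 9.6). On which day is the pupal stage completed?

day 8

Daily DD above 9.6 °C (capped at 21.8): 15.8, 19.3, 8.4, 5.6, 19.3, 14.5, 15.1, 21.8, 12.0, 8.1.
Cumulative: 15.8, 35.1, 43.5, 49.1, 68.4, 82.9, 98.0, 119.8, 131.8, 139.9.
The total first reaches 101 DD on day 8.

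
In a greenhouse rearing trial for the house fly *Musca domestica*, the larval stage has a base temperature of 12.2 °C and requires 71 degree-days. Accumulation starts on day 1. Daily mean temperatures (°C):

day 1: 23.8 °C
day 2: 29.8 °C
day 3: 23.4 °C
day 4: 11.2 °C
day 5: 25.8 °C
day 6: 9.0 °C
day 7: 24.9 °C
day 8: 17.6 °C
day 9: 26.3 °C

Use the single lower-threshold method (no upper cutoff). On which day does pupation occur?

day 8

Daily DD above 12.2 °C: 11.6, 17.6, 11.2, 0.0, 13.6, 0.0, 12.7, 5.4, 14.1.
Cumulative: 11.6, 29.2, 40.4, 40.4, 54.0, 54.0, 66.7, 72.1, 86.2.
The total first reaches 71 DD on day 8.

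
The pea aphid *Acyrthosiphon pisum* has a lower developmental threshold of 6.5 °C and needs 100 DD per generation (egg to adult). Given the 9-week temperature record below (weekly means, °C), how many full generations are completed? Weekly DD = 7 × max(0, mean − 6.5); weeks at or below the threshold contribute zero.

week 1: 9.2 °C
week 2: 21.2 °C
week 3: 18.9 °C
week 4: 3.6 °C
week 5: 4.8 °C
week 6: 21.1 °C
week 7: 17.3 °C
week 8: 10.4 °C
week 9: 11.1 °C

4 generations

Weekly DD (7 × max(0, T̄ − 6.5)): 18.9, 102.9, 86.8, 0.0, 0.0, 102.2, 75.6, 27.3, 32.2.
Season total = 445.9 DD.
Complete generations = ⌊445.9 / 100⌋ = 4.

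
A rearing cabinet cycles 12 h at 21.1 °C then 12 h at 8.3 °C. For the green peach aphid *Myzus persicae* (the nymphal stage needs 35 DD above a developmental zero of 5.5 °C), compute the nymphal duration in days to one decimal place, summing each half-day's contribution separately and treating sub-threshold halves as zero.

Day half: max(0, 21.1 − 5.5) × 0.5 = 15.6 × 0.5 = 7.80 DD.
Night half: max(0, 8.3 − 5.5) × 0.5 = 2.8 × 0.5 = 1.40 DD.
Per 24 h: 9.20 DD/day.
Duration = 35 / 9.20 = 3.804 ≈ 3.8 days.

3.8 days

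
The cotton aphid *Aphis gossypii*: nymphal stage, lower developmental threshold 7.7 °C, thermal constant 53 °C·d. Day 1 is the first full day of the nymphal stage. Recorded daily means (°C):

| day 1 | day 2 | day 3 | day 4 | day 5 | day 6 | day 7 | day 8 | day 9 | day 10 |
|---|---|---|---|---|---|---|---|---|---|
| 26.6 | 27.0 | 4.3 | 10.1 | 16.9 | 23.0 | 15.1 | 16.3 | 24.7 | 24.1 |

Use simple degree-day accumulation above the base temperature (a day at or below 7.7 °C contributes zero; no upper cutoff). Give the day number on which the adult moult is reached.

day 6

Daily DD above 7.7 °C: 18.9, 19.3, 0.0, 2.4, 9.2, 15.3, 7.4, 8.6, 17.0, 16.4.
Cumulative: 18.9, 38.2, 38.2, 40.6, 49.8, 65.1, 72.5, 81.1, 98.1, 114.5.
The total first reaches 53 DD on day 6.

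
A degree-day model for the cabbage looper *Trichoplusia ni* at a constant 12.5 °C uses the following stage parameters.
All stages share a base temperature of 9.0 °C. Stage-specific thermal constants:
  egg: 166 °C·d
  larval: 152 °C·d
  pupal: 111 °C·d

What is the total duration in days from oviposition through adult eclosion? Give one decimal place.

122.6 days

Daily accumulation at 12.5 °C = 12.5 − 9.0 = 3.5 DD/day.
Total K = 166 + 152 + 111 = 429 DD.
Total duration = 429 / 3.5 = 122.571 ≈ 122.6 days.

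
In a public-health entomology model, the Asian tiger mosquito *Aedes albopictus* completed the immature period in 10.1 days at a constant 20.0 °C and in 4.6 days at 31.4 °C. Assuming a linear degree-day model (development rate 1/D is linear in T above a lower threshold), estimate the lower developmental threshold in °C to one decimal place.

10.5 °C

Equal thermal constants: D₁(T₁ − T_b) = D₂(T₂ − T_b).
10.1·(20.0 − T_b) = 4.6·(31.4 − T_b)
T_b = (10.1·20.0 − 4.6·31.4) / (10.1 − 4.6) = 57.56 / 5.5 = 10.465 °C ≈ 10.5 °C.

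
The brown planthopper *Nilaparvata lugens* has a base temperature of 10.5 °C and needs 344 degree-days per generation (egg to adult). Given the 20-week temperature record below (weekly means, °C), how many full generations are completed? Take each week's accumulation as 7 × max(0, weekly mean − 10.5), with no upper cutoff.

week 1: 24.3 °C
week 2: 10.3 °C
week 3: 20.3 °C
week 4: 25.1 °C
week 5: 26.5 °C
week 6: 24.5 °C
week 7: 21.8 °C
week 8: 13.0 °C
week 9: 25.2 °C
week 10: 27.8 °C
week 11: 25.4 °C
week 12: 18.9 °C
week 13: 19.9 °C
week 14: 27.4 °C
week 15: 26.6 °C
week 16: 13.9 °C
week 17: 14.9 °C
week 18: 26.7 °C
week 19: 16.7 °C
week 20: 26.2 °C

4 generations

Weekly DD (7 × max(0, T̄ − 10.5)): 96.6, 0.0, 68.6, 102.2, 112.0, 98.0, 79.1, 17.5, 102.9, 121.1, 104.3, 58.8, 65.8, 118.3, 112.7, 23.8, 30.8, 113.4, 43.4, 109.9.
Season total = 1579.2 DD.
Complete generations = ⌊1579.2 / 344⌋ = 4.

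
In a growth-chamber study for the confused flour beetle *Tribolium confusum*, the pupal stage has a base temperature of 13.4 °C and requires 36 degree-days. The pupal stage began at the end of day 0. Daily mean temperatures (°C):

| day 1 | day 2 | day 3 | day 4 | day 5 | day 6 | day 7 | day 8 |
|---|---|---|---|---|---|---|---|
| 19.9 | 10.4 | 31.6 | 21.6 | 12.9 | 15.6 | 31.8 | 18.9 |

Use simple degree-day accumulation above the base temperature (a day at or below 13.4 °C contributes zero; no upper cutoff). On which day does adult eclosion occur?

Daily DD above 13.4 °C: 6.5, 0.0, 18.2, 8.2, 0.0, 2.2, 18.4, 5.5.
Cumulative: 6.5, 6.5, 24.7, 32.9, 32.9, 35.1, 53.5, 59.0.
The total first reaches 36 DD on day 7.

day 7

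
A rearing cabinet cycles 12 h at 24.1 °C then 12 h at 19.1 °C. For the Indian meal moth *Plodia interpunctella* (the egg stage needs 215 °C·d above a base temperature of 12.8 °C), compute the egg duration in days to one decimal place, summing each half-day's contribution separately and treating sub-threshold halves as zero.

24.4 days

Day half: max(0, 24.1 − 12.8) × 0.5 = 11.3 × 0.5 = 5.65 DD.
Night half: max(0, 19.1 − 12.8) × 0.5 = 6.3 × 0.5 = 3.15 DD.
Per 24 h: 8.80 DD/day.
Duration = 215 / 8.80 = 24.432 ≈ 24.4 days.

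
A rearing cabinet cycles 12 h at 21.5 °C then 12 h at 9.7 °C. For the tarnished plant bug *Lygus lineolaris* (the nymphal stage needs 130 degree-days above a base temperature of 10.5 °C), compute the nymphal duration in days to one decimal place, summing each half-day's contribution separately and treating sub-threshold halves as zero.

23.6 days

Day half: max(0, 21.5 − 10.5) × 0.5 = 11.0 × 0.5 = 5.50 DD.
Night half: max(0, 9.7 − 10.5) × 0.5 = 0.0 × 0.5 = 0.00 DD.
Per 24 h: 5.50 DD/day.
Duration = 130 / 5.50 = 23.636 ≈ 23.6 days.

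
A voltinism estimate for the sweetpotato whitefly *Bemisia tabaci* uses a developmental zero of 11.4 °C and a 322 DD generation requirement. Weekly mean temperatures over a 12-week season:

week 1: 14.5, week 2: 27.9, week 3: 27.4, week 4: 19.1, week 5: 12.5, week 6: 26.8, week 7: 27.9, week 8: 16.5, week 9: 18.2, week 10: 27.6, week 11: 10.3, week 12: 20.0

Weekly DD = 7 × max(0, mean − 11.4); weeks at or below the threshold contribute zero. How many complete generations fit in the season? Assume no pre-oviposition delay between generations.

Weekly DD (7 × max(0, T̄ − 11.4)): 21.7, 115.5, 112.0, 53.9, 7.7, 107.8, 115.5, 35.7, 47.6, 113.4, 0.0, 60.2.
Season total = 791.0 DD.
Complete generations = ⌊791.0 / 322⌋ = 2.

2 generations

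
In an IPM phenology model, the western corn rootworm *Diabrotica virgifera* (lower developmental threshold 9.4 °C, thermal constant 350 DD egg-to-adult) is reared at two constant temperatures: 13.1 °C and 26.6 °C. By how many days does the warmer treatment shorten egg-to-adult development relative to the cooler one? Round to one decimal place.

At 13.1 °C: 350 / (13.1 − 9.4) = 350 / 3.7 = 94.595 d.
At 26.6 °C: 350 / (26.6 − 9.4) = 350 / 17.2 = 20.349 d.
Difference = |94.595 − 20.349| = 74.246 ≈ 74.2 days.

74.2 days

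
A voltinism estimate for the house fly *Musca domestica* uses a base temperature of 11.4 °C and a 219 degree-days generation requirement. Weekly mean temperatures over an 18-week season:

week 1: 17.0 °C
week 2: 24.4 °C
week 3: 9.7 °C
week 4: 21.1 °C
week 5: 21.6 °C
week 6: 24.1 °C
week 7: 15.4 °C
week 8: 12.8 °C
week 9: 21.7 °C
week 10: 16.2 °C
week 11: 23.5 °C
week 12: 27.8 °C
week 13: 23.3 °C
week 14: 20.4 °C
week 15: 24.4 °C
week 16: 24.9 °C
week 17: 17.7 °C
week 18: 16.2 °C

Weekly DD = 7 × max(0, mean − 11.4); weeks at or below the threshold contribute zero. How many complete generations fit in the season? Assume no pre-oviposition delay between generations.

Weekly DD (7 × max(0, T̄ − 11.4)): 39.2, 91.0, 0.0, 67.9, 71.4, 88.9, 28.0, 9.8, 72.1, 33.6, 84.7, 114.8, 83.3, 63.0, 91.0, 94.5, 44.1, 33.6.
Season total = 1110.9 DD.
Complete generations = ⌊1110.9 / 219⌋ = 5.

5 generations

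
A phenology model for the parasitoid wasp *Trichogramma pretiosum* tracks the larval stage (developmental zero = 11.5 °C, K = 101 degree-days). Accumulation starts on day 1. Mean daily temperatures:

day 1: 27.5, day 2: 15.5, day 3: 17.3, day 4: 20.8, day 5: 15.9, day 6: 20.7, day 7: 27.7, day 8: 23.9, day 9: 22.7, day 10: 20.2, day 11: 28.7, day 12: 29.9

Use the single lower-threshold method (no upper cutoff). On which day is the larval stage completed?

day 11

Daily DD above 11.5 °C: 16.0, 4.0, 5.8, 9.3, 4.4, 9.2, 16.2, 12.4, 11.2, 8.7, 17.2, 18.4.
Cumulative: 16.0, 20.0, 25.8, 35.1, 39.5, 48.7, 64.9, 77.3, 88.5, 97.2, 114.4, 132.8.
The total first reaches 101 DD on day 11.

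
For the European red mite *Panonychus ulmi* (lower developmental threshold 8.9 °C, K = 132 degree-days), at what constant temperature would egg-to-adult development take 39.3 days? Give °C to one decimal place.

12.3 °C

Required daily accumulation = 132 / 39.3 = 3.359 DD/day.
T = T_base + 3.359 = 8.9 + 3.359 = 12.259 ≈ 12.3 °C.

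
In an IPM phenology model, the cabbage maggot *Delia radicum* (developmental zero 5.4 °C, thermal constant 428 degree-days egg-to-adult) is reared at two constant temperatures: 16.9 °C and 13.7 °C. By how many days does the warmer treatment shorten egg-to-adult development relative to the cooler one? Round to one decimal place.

At 16.9 °C: 428 / (16.9 − 5.4) = 428 / 11.5 = 37.217 d.
At 13.7 °C: 428 / (13.7 − 5.4) = 428 / 8.3 = 51.566 d.
Difference = |37.217 − 51.566| = 14.349 ≈ 14.3 days.

14.3 days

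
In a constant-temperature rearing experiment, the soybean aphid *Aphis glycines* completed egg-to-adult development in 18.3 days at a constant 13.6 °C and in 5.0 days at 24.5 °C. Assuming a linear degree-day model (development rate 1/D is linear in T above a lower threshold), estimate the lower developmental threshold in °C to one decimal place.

9.5 °C

Linear rate model ⇒ the product D·(T − T_b) is constant across temperatures.
18.3·(13.6 − T_b) = 5.0·(24.5 − T_b)
T_b = (18.3·13.6 − 5.0·24.5) / (18.3 − 5.0) = 126.38 / 13.3 = 9.502 °C ≈ 9.5 °C.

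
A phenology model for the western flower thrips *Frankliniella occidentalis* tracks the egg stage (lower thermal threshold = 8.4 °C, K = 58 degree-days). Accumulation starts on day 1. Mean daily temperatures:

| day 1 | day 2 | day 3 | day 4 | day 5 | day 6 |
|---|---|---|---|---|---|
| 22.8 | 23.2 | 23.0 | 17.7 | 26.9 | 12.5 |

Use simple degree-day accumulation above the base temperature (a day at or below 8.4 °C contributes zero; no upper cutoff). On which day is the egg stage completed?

Daily DD above 8.4 °C: 14.4, 14.8, 14.6, 9.3, 18.5, 4.1.
Cumulative: 14.4, 29.2, 43.8, 53.1, 71.6, 75.7.
The total first reaches 58 DD on day 5.

day 5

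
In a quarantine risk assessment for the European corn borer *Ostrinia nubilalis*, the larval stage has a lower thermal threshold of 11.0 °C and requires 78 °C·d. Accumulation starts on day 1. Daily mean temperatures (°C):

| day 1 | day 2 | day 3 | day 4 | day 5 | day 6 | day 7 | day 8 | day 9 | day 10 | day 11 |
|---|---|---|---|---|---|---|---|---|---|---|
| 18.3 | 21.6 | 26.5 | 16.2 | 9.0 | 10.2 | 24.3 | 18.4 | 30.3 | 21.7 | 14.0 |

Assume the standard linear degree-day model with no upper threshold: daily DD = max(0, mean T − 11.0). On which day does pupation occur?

Daily DD above 11.0 °C: 7.3, 10.6, 15.5, 5.2, 0.0, 0.0, 13.3, 7.4, 19.3, 10.7, 3.0.
Cumulative: 7.3, 17.9, 33.4, 38.6, 38.6, 38.6, 51.9, 59.3, 78.6, 89.3, 92.3.
The total first reaches 78 DD on day 9.

day 9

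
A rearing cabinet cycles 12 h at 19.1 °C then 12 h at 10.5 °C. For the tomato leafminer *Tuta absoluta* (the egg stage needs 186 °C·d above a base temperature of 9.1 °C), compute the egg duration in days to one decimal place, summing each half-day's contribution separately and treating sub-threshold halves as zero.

Day half: max(0, 19.1 − 9.1) × 0.5 = 10.0 × 0.5 = 5.00 DD.
Night half: max(0, 10.5 − 9.1) × 0.5 = 1.4 × 0.5 = 0.70 DD.
Per 24 h: 5.70 DD/day.
Duration = 186 / 5.70 = 32.632 ≈ 32.6 days.

32.6 days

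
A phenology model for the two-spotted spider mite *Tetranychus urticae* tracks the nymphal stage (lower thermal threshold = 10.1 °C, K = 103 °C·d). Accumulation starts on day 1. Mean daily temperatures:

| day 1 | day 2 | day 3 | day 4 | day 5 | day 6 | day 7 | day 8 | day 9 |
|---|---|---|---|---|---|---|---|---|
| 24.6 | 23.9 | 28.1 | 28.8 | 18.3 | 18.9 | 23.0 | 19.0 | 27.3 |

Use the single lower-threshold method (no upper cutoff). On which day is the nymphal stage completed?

day 8

Daily DD above 10.1 °C: 14.5, 13.8, 18.0, 18.7, 8.2, 8.8, 12.9, 8.9, 17.2.
Cumulative: 14.5, 28.3, 46.3, 65.0, 73.2, 82.0, 94.9, 103.8, 121.0.
The total first reaches 103 DD on day 8.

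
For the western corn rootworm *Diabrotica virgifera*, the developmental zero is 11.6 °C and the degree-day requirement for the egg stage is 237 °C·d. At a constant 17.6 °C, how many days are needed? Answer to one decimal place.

39.5 days

Daily accumulation = 17.6 − 11.6 = 6.0 DD/day.
Duration = 237 / 6.0 = 39.500 ≈ 39.5 days.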